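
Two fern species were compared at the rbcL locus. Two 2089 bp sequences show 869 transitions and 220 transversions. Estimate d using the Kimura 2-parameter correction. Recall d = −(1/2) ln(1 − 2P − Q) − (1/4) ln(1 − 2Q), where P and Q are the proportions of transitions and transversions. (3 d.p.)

P = 869/2089 ≈ 0.415989 and Q = 220/2089 ≈ 0.105314.
Under the Kimura two-parameter model, d = −½ ln(1 − 2P − Q) − ¼ ln(1 − 2Q).
1 − 2P − Q = 0.062708, giving −½ ln(0.062708) = 1.384633.
1 − 2Q = 0.789372, giving −¼ ln(0.789372) = 0.059129.
d = 1.384633 + 0.059129 = 1.443762.

1.444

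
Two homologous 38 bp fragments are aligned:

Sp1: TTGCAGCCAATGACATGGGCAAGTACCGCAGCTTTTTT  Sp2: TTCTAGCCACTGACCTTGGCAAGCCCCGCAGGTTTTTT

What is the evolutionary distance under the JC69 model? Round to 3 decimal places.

0.247

The sequences differ at 8 of 38 sites (3, 4, 10, 15, 17, 24, 25, 32), so p = 8/38 ≈ 0.210526.
d = −(3/4) ln(1 − 4p/3) = −0.75 ln(1 − 0.280701) = −0.75 ln(0.719299)
  = −0.75 × (-0.329478) = 0.247109 substitutions/site.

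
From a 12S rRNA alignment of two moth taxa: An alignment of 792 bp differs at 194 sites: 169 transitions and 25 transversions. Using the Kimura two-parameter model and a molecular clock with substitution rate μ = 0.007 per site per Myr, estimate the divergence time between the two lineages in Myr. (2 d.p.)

23.06

P = 169/792 ≈ 0.213384 and Q = 25/792 ≈ 0.031566.
Under the Kimura two-parameter model, d = −½ ln(1 − 2P − Q) − ¼ ln(1 − 2Q).
1 − 2P − Q = 0.541666, giving −½ ln(0.541666) = 0.306553.
1 − 2Q = 0.936868, giving −¼ ln(0.936868) = 0.016303.
d = 0.306553 + 0.016303 = 0.322856.
Under a molecular clock d = 2μt, so t = d/(2μ) = 0.322856 / (2 × 0.007) = 23.06 Myr.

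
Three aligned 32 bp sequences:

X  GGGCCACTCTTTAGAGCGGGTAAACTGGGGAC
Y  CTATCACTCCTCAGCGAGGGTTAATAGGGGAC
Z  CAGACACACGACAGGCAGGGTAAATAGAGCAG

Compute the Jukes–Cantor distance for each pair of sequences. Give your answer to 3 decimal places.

d(X,Y) = 0.460, d(X,Z) = 0.736, d(Y,Z) = 0.520

X–Y: 11/32 sites differ → p = 0.34375, d = −0.75 ln(1 − 0.458333) = 0.459828 ≈ 0.460.
X–Z: 15/32 sites differ → p = 0.46875, d = −0.75 ln(1 − 0.625) = 0.735622 ≈ 0.736.
Y–Z: 12/32 sites differ → p = 0.375, d = −0.75 ln(1 − 0.5) = 0.519860 ≈ 0.520.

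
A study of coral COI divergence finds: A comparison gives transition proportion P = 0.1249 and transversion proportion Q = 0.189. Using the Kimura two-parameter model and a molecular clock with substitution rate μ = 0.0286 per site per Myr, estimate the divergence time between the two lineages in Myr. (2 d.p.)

Under the Kimura two-parameter model, d = −½ ln(1 − 2P − Q) − ¼ ln(1 − 2Q).
1 − 2P − Q = 0.5612, giving −½ ln(0.5612) = 0.288839.
1 − 2Q = 0.622, giving −¼ ln(0.622) = 0.118704.
d = 0.288839 + 0.118704 = 0.407543.
Under a molecular clock d = 2μt, so t = d/(2μ) = 0.407543 / (2 × 0.0286) = 7.12 Myr.

7.12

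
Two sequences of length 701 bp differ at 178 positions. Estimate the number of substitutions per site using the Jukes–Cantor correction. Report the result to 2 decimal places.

p = 178/701 ≈ 0.253923.
d = −(3/4) ln(1 − 4p/3) = −0.75 ln(1 − 0.338564) = −0.75 ln(0.661436)
  = −0.75 × (-0.413342) = 0.310007 substitutions/site.

0.31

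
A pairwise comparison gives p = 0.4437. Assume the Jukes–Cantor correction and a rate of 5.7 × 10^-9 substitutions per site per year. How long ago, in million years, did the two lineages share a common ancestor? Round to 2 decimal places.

58.92

d = −(3/4) ln(1 − 4p/3) = −0.75 ln(1 − 0.5916) = −0.75 ln(0.4084)
  = −0.75 × (-0.895508) = 0.671631 substitutions/site.
Under a molecular clock d = 2μt, so t = d/(2μ) = 0.671631 / (2 × 5.7 × 10^-9) = 58.92 million years.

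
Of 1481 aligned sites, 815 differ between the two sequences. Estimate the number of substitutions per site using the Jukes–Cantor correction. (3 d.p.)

0.992

p = 815/1481 ≈ 0.550304.
d = −(3/4) ln(1 − 4p/3) = −0.75 ln(1 − 0.733739) = −0.75 ln(0.266261)
  = −0.75 × (-1.323278) = 0.992459 substitutions/site.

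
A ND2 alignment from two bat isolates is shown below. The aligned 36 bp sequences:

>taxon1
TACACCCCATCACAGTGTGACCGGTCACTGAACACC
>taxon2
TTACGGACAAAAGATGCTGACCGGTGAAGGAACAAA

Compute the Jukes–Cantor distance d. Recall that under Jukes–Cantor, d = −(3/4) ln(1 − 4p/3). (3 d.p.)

The sequences differ at 17 of 36 sites, so p = 17/36 ≈ 0.472222.
d = −(3/4) ln(1 − 4p/3) = −0.75 ln(1 − 0.629629) = −0.75 ln(0.370371)
  = −0.75 × (-0.993250) = 0.744938 substitutions/site.

0.745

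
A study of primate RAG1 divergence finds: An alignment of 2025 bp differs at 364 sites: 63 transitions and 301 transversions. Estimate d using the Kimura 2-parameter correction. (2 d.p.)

P = 63/2025 ≈ 0.031111 and Q = 301/2025 ≈ 0.148642.
Under the Kimura two-parameter model, d = −½ ln(1 − 2P − Q) − ¼ ln(1 − 2Q).
1 − 2P − Q = 0.789136, giving −½ ln(0.789136) = 0.118408.
1 − 2Q = 0.702716, giving −¼ ln(0.702716) = 0.088201.
d = 0.118408 + 0.088201 = 0.206609.

0.21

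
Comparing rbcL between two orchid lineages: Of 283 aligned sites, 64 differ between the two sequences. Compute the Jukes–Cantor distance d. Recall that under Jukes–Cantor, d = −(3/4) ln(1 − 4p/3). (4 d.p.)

p = 64/283 ≈ 0.226148.
d = −(3/4) ln(1 − 4p/3) = −0.75 ln(1 − 0.301531) = −0.75 ln(0.698469)
  = −0.75 × (-0.358864) = 0.269148 substitutions/site.

0.2691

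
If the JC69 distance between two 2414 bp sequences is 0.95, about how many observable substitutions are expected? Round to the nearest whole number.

Invert JC69: p = (3/4)(1 − e^(−4d/3)) = 0.75 × (1 − e^(-1.266667)) = 0.75 × (1 − 0.281769) = 0.538673.
Expected differing sites = pL ≈ 0.538673 × 2414 = 1300.356622 ≈ 1300.

1300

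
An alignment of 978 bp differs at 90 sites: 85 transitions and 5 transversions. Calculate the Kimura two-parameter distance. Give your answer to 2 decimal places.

0.10

P = 85/978 ≈ 0.086912 and Q = 5/978 ≈ 0.005112.
Under the Kimura two-parameter model, d = −½ ln(1 − 2P − Q) − ¼ ln(1 − 2Q).
1 − 2P − Q = 0.821064, giving −½ ln(0.821064) = 0.098577.
1 − 2Q = 0.989776, giving −¼ ln(0.989776) = 0.002569.
d = 0.098577 + 0.002569 = 0.101146.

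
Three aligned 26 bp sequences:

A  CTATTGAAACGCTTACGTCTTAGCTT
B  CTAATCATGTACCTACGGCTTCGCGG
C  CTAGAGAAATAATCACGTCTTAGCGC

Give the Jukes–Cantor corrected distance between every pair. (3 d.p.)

A–B: 11/26 sites differ → p ≈ 0.423077, d = −0.75 ln(1 − 0.564103) = 0.622762 ≈ 0.623.
A–C: 8/26 sites differ → p ≈ 0.307692, d = −0.75 ln(1 − 0.410256) = 0.396050 ≈ 0.396.
B–C: 11/26 sites differ → p ≈ 0.423077, d = −0.75 ln(1 − 0.564103) = 0.622762 ≈ 0.623.

d(A,B) = 0.623, d(A,C) = 0.396, d(B,C) = 0.623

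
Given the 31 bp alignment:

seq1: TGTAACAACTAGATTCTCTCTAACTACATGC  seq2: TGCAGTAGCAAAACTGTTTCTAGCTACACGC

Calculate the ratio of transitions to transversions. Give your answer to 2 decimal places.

4.50

Transitions are A↔G and C↔T; transversions are all other mismatches.
Transitions: 9. Transversions: 2.
R = 9/2 = 4.50.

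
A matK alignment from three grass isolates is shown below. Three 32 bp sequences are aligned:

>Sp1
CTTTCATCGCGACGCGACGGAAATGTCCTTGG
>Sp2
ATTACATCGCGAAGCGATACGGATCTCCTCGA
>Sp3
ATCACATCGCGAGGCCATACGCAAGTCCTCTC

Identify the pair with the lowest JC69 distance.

Sp2 and Sp3

Sp1–Sp2: 11/32 differ, p = 0.344, d = 0.460.
Sp1–Sp3: 14/32 differ, p = 0.438, d = 0.657.
Sp2–Sp3: 8/32 differ, p = 0.250, d = 0.304.
The smallest distance is between Sp2 and Sp3.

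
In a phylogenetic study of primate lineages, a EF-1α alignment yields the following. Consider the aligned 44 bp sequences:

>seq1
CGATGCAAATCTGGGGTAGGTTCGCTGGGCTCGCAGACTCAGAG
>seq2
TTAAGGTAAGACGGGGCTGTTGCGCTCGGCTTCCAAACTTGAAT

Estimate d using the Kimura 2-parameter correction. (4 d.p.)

Of 44 sites, 8 differences are transitions and 12 are transversions, so P = 8/44 ≈ 0.181818 and Q = 12/44 ≈ 0.272727.
Under the Kimura two-parameter model, d = −½ ln(1 − 2P − Q) − ¼ ln(1 − 2Q).
1 − 2P − Q = 0.363637, giving −½ ln(0.363637) = 0.505800.
1 − 2Q = 0.454546, giving −¼ ln(0.454546) = 0.197114.
d = 0.505800 + 0.197114 = 0.702914.

0.7029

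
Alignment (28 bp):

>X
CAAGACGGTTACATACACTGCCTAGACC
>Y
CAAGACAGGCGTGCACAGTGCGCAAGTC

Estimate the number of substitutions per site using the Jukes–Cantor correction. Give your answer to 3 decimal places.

The sequences differ at 13 of 28 sites, so p = 13/28 ≈ 0.464286.
d = −(3/4) ln(1 − 4p/3) = −0.75 ln(1 − 0.619048) = −0.75 ln(0.380952)
  = −0.75 × (-0.965082) = 0.723812 substitutions/site.

0.724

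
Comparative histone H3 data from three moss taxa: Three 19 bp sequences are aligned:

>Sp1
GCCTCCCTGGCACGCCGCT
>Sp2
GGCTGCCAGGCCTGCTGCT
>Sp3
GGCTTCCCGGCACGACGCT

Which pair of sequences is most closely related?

Sp1 and Sp3

Sp1–Sp2: 6/19 differ, p = 0.316, d = 0.410.
Sp1–Sp3: 4/19 differ, p = 0.211, d = 0.247.
Sp2–Sp3: 6/19 differ, p = 0.316, d = 0.410.
The smallest distance is between Sp1 and Sp3.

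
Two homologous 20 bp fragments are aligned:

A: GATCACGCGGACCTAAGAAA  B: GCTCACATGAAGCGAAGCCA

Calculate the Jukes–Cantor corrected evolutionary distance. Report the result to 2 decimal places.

The sequences differ at 8 of 20 sites (2, 7, 8, 10, 12, 14, 18, 19), so p = 8/20 = 0.4.
d = −(3/4) ln(1 − 4p/3) = −0.75 ln(1 − 0.533333) = −0.75 ln(0.466667)
  = −0.75 × (-0.762139) = 0.571604 substitutions/site.

0.57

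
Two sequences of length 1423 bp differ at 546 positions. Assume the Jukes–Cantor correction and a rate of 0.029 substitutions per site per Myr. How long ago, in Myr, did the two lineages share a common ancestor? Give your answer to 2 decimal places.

9.27

p = 546/1423 ≈ 0.383696.
d = −(3/4) ln(1 − 4p/3) = −0.75 ln(1 − 0.511595) = −0.75 ln(0.488405)
  = −0.75 × (-0.716610) = 0.537458 substitutions/site.
Under a molecular clock d = 2μt, so t = d/(2μ) = 0.537458 / (2 × 0.029) = 9.27 Myr.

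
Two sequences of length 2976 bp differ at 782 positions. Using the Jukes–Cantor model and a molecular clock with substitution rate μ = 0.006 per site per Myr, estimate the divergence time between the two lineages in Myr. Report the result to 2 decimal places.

p = 782/2976 ≈ 0.262769.
d = −(3/4) ln(1 − 4p/3) = −0.75 ln(1 − 0.350359) = −0.75 ln(0.649641)
  = −0.75 × (-0.431335) = 0.323501 substitutions/site.
Under a molecular clock d = 2μt, so t = d/(2μ) = 0.323501 / (2 × 0.006) = 26.96 Myr.

26.96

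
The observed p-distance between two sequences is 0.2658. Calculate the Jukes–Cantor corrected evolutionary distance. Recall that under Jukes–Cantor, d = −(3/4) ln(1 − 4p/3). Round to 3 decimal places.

0.328

d = −(3/4) ln(1 − 4p/3) = −0.75 ln(1 − 0.3544) = −0.75 ln(0.6456)
  = −0.75 × (-0.437575) = 0.328181 substitutions/site.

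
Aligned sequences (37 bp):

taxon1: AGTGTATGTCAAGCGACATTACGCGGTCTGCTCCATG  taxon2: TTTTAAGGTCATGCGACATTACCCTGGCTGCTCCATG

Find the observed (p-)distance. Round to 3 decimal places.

The sequences differ at 9 of 37 positions (sites 1, 2, 4, 5, 7, 12, 23, 25, 27).
p = 9/37 = 0.243243… ≈ 0.243 (to 3 d.p.).

0.243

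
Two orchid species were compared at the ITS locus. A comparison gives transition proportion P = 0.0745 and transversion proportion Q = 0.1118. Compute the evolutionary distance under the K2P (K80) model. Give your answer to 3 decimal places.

0.214

Under the Kimura two-parameter model, d = −½ ln(1 − 2P − Q) − ¼ ln(1 − 2Q).
1 − 2P − Q = 0.7392, giving −½ ln(0.7392) = 0.151093.
1 − 2Q = 0.7764, giving −¼ ln(0.7764) = 0.063272.
d = 0.151093 + 0.063272 = 0.214365.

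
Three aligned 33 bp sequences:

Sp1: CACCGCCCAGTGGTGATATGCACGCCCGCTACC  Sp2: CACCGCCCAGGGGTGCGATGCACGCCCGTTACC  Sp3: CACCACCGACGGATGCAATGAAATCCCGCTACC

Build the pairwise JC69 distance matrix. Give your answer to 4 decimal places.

d(Sp1,Sp2) = 0.1322, d(Sp1,Sp3) = 0.3882, d(Sp2,Sp3) = 0.3390

Sp1–Sp2: 4/33 sites differ → p ≈ 0.121212, d = −0.75 ln(1 − 0.161616) = 0.132209 ≈ 0.1322.
Sp1–Sp3: 10/33 sites differ → p ≈ 0.30303, d = −0.75 ln(1 − 0.40404) = 0.388186 ≈ 0.3882.
Sp2–Sp3: 9/33 sites differ → p ≈ 0.272727, d = −0.75 ln(1 − 0.363636) = 0.338988 ≈ 0.3390.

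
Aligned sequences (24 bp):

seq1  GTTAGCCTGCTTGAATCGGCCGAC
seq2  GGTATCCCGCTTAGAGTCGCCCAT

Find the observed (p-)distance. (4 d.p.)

0.4167

The sequences differ at 10 of 24 positions (sites 2, 5, 8, 13, 14, 16, 17, 18, 22, 24).
p = 10/24 = 0.416666… ≈ 0.4167 (to 4 d.p.).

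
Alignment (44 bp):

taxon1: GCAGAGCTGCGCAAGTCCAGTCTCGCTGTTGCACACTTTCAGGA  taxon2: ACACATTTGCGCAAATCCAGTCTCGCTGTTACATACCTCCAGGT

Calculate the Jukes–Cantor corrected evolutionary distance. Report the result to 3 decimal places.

The sequences differ at 10 of 44 sites (1, 4, 6, 7, 15, 31, 34, 37, 39, 44), so p = 10/44 ≈ 0.227273.
d = −(3/4) ln(1 − 4p/3) = −0.75 ln(1 − 0.303031) = −0.75 ln(0.696969)
  = −0.75 × (-0.361014) = 0.270761 substitutions/site.

0.271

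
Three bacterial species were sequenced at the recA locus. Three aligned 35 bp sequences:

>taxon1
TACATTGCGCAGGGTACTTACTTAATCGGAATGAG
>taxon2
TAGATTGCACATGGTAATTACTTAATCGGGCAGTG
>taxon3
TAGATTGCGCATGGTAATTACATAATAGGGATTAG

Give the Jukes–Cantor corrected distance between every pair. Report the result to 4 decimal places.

d(taxon1,taxon2) = 0.2726, d(taxon1,taxon3) = 0.2326, d(taxon2,taxon3) = 0.2326

taxon1–taxon2: 8/35 sites differ → p ≈ 0.228571, d = −0.75 ln(1 − 0.304761) = 0.272625 ≈ 0.2726.
taxon1–taxon3: 7/35 sites differ → p = 0.2, d = −0.75 ln(1 − 0.266667) = 0.232617 ≈ 0.2326.
taxon2–taxon3: 7/35 sites differ → p = 0.2, d = −0.75 ln(1 − 0.266667) = 0.232617 ≈ 0.2326.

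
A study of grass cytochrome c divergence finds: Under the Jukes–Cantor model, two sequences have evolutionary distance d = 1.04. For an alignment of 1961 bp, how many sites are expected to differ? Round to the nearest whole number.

1103

Invert JC69: p = (3/4)(1 − e^(−4d/3)) = 0.75 × (1 − e^(-1.386667)) = 0.75 × (1 − 0.249907) = 0.562570.
Expected differing sites = pL ≈ 0.562570 × 1961 = 1103.19977 ≈ 1103.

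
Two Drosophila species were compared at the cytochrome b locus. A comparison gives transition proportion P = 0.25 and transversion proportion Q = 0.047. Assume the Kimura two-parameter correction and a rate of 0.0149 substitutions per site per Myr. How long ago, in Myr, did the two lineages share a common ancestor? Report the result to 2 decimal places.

14.11

Under the Kimura two-parameter model, d = −½ ln(1 − 2P − Q) − ¼ ln(1 − 2Q).
1 − 2P − Q = 0.453, giving −½ ln(0.453) = 0.395932.
1 − 2Q = 0.906, giving −¼ ln(0.906) = 0.024679.
d = 0.395932 + 0.024679 = 0.420611.
Under a molecular clock d = 2μt, so t = d/(2μ) = 0.420611 / (2 × 0.0149) = 14.11 Myr.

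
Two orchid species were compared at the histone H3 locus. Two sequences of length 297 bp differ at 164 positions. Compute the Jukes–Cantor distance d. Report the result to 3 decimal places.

1.000

p = 164/297 ≈ 0.552189.
d = −(3/4) ln(1 − 4p/3) = −0.75 ln(1 − 0.736252) = −0.75 ln(0.263748)
  = −0.75 × (-1.332761) = 0.999571 substitutions/site.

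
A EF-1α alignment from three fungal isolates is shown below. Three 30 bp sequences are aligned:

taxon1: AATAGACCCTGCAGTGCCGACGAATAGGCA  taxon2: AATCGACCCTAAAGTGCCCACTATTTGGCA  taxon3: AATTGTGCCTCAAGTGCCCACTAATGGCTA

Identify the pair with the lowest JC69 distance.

taxon1–taxon2: 7/30 differ, p = 0.233, d = 0.280.
taxon1–taxon3: 10/30 differ, p = 0.333, d = 0.441.
taxon2–taxon3: 8/30 differ, p = 0.267, d = 0.330.
The smallest distance is between taxon1 and taxon2.

taxon1 and taxon2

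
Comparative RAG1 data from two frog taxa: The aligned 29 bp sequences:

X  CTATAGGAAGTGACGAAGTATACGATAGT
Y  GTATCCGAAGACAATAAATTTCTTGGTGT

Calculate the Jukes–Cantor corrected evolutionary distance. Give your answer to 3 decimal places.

0.878

The sequences differ at 15 of 29 sites, so p = 15/29 ≈ 0.517241.
d = −(3/4) ln(1 − 4p/3) = −0.75 ln(1 − 0.689655) = −0.75 ln(0.310345)
  = −0.75 × (-1.170071) = 0.877553 substitutions/site.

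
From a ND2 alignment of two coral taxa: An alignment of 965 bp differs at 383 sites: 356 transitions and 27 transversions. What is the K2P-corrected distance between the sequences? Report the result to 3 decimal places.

0.740

P = 356/965 ≈ 0.368912 and Q = 27/965 ≈ 0.027979.
Under the Kimura two-parameter model, d = −½ ln(1 − 2P − Q) − ¼ ln(1 − 2Q).
1 − 2P − Q = 0.234197, giving −½ ln(0.234197) = 0.725796.
1 − 2Q = 0.944042, giving −¼ ln(0.944042) = 0.014396.
d = 0.725796 + 0.014396 = 0.740192.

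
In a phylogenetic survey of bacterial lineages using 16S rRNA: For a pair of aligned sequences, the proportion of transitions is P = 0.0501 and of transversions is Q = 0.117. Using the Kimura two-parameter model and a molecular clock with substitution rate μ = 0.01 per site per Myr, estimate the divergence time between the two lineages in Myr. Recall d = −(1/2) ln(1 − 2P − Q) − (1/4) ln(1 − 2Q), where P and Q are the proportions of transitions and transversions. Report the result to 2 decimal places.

Under the Kimura two-parameter model, d = −½ ln(1 − 2P − Q) − ¼ ln(1 − 2Q).
1 − 2P − Q = 0.7828, giving −½ ln(0.7828) = 0.122439.
1 − 2Q = 0.766, giving −¼ ln(0.766) = 0.066643.
d = 0.122439 + 0.066643 = 0.189082.
Under a molecular clock d = 2μt, so t = d/(2μ) = 0.189082 / (2 × 0.01) = 9.45 Myr.

9.45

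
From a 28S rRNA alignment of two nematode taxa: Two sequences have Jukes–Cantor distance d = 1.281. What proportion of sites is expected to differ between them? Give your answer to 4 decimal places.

0.6141

p = (3/4)(1 − e^(−4d/3)) = 0.75 × (1 − e^(-1.708)) = 0.75 × (1 − 0.181228) = 0.614079.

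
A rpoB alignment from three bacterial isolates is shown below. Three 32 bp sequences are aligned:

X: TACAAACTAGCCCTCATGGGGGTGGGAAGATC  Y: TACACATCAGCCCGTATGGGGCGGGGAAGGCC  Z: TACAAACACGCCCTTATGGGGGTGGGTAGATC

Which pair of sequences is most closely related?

X and Z

X–Y: 9/32 differ, p = 0.281, d = 0.353.
X–Z: 4/32 differ, p = 0.125, d = 0.137.
Y–Z: 10/32 differ, p = 0.313, d = 0.404.
The smallest distance is between X and Z.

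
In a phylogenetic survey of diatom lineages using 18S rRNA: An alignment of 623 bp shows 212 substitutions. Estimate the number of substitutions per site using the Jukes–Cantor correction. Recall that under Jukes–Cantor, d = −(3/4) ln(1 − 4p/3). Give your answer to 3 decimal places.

0.453

p = 212/623 ≈ 0.340289.
d = −(3/4) ln(1 − 4p/3) = −0.75 ln(1 − 0.453719) = −0.75 ln(0.546281)
  = −0.75 × (-0.604622) = 0.453467 substitutions/site.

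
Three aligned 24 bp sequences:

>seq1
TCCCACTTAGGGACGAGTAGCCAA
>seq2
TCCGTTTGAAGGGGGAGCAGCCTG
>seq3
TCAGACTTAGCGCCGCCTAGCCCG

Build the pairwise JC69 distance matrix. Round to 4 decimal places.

d(seq1,seq2) = 0.6082, d(seq1,seq3) = 0.4408, d(seq2,seq3) = 0.8240

seq1–seq2: 10/24 sites differ → p ≈ 0.416667, d = −0.75 ln(1 − 0.555556) = 0.608198 ≈ 0.6082.
seq1–seq3: 8/24 sites differ → p ≈ 0.333333, d = −0.75 ln(1 − 0.444444) = 0.440839 ≈ 0.4408.
seq2–seq3: 12/24 sites differ → p = 0.5, d = −0.75 ln(1 − 0.666667) = 0.823960 ≈ 0.8240.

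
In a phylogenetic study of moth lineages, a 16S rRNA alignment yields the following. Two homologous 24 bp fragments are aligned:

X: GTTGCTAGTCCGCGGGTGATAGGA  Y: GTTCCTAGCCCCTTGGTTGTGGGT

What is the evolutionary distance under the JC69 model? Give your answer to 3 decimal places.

0.520

The sequences differ at 9 of 24 sites (4, 9, 12, 13, 14, 18, 19, 21, 24), so p = 9/24 = 0.375.
d = −(3/4) ln(1 − 4p/3) = −0.75 ln(1 − 0.5) = −0.75 ln(0.5)
  = −0.75 × (-0.693147) = 0.519860 substitutions/site.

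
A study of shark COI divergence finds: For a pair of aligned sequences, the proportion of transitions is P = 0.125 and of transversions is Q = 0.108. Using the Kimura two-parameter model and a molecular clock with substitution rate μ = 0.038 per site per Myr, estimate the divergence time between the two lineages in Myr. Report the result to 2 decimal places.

3.72

Under the Kimura two-parameter model, d = −½ ln(1 − 2P − Q) − ¼ ln(1 − 2Q).
1 − 2P − Q = 0.642, giving −½ ln(0.642) = 0.221583.
1 − 2Q = 0.784, giving −¼ ln(0.784) = 0.060837.
d = 0.221583 + 0.060837 = 0.282420.
Under a molecular clock d = 2μt, so t = d/(2μ) = 0.282420 / (2 × 0.038) = 3.72 Myr.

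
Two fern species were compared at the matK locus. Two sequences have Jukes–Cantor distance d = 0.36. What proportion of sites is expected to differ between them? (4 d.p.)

p = (3/4)(1 − e^(−4d/3)) = 0.75 × (1 − e^(-0.48)) = 0.75 × (1 − 0.618783) = 0.285913.

0.2859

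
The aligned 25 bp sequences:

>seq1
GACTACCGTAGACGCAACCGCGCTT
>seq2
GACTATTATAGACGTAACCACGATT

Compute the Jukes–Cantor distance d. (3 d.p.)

The sequences differ at 6 of 25 sites (6, 7, 8, 15, 20, 23), so p = 6/25 = 0.24.
d = −(3/4) ln(1 − 4p/3) = −0.75 ln(1 − 0.32) = −0.75 ln(0.68)
  = −0.75 × (-0.385662) = 0.289247 substitutions/site.

0.289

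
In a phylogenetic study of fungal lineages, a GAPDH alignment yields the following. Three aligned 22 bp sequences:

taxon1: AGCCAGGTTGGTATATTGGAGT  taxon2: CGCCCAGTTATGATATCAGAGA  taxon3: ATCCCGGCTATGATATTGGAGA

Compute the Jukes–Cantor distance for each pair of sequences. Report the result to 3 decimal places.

taxon1–taxon2: 9/22 sites differ → p ≈ 0.409091, d = −0.75 ln(1 − 0.545455) = 0.591344 ≈ 0.591.
taxon1–taxon3: 7/22 sites differ → p ≈ 0.318182, d = −0.75 ln(1 − 0.424243) = 0.414052 ≈ 0.414.
taxon2–taxon3: 6/22 sites differ → p ≈ 0.272727, d = −0.75 ln(1 − 0.363636) = 0.338988 ≈ 0.339.

d(taxon1,taxon2) = 0.591, d(taxon1,taxon3) = 0.414, d(taxon2,taxon3) = 0.339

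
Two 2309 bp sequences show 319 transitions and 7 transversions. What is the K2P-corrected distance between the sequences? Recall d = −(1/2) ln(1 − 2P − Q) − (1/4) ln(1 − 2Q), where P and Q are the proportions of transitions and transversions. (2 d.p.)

P = 319/2309 ≈ 0.138155 and Q = 7/2309 ≈ 0.003032.
Under the Kimura two-parameter model, d = −½ ln(1 − 2P − Q) − ¼ ln(1 − 2Q).
1 − 2P − Q = 0.720658, giving −½ ln(0.720658) = 0.163795.
1 − 2Q = 0.993936, giving −¼ ln(0.993936) = 0.001521.
d = 0.163795 + 0.001521 = 0.165316.

0.17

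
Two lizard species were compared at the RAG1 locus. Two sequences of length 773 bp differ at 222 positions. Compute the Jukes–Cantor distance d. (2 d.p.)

0.36

p = 222/773 ≈ 0.287193.
d = −(3/4) ln(1 − 4p/3) = −0.75 ln(1 − 0.382924) = −0.75 ln(0.617076)
  = −0.75 × (-0.482763) = 0.362072 substitutions/site.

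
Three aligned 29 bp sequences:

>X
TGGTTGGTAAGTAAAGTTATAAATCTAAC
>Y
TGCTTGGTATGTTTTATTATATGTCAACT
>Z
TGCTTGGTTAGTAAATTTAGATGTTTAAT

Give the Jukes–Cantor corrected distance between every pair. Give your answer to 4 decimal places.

d(X,Y) = 0.5285, d(X,Z) = 0.3439, d(Y,Z) = 0.4618

X–Y: 11/29 sites differ → p ≈ 0.37931, d = −0.75 ln(1 − 0.505747) = 0.528531 ≈ 0.5285.
X–Z: 8/29 sites differ → p ≈ 0.275862, d = −0.75 ln(1 − 0.367816) = 0.343931 ≈ 0.3439.
Y–Z: 10/29 sites differ → p ≈ 0.344828, d = −0.75 ln(1 − 0.459771) = 0.461822 ≈ 0.4618.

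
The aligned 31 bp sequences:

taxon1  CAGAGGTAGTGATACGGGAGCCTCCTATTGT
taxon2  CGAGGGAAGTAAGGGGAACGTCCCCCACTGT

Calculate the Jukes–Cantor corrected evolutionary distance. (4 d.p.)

The sequences differ at 15 of 31 sites, so p = 15/31 ≈ 0.483871.
d = −(3/4) ln(1 − 4p/3) = −0.75 ln(1 − 0.645161) = −0.75 ln(0.354839)
  = −0.75 × (-1.036091) = 0.777068 substitutions/site.

0.7771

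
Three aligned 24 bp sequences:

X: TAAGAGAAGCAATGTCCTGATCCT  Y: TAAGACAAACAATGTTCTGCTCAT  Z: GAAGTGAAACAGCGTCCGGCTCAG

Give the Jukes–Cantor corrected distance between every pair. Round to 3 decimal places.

d(X,Y) = 0.244, d(X,Z) = 0.520, d(Y,Z) = 0.441

X–Y: 5/24 sites differ → p ≈ 0.208333, d = −0.75 ln(1 − 0.277777) = 0.244066 ≈ 0.244.
X–Z: 9/24 sites differ → p = 0.375, d = −0.75 ln(1 − 0.5) = 0.519860 ≈ 0.520.
Y–Z: 8/24 sites differ → p ≈ 0.333333, d = −0.75 ln(1 − 0.444444) = 0.440839 ≈ 0.441.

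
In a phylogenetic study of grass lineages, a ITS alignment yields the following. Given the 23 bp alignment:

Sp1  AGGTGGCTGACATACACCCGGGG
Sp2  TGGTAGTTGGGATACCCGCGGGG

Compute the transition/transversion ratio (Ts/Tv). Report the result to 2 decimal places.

Transitions are A↔G and C↔T; transversions are all other mismatches.
Transitions: 3. Transversions: 4.
R = 3/4 = 0.75.

0.75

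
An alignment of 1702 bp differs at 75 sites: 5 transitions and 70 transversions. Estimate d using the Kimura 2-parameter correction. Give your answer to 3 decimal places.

0.046

P = 5/1702 ≈ 0.002938 and Q = 70/1702 ≈ 0.041128.
Under the Kimura two-parameter model, d = −½ ln(1 − 2P − Q) − ¼ ln(1 − 2Q).
1 − 2P − Q = 0.952996, giving −½ ln(0.952996) = 0.024072.
1 − 2Q = 0.917744, giving −¼ ln(0.917744) = 0.021459.
d = 0.024072 + 0.021459 = 0.045531.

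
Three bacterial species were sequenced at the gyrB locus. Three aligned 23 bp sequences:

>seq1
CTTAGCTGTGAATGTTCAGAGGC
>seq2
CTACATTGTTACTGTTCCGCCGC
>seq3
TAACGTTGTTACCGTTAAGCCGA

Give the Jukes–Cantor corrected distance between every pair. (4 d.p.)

seq1–seq2: 9/23 sites differ → p ≈ 0.391304, d = −0.75 ln(1 − 0.521739) = 0.553199 ≈ 0.5532.
seq1–seq3: 12/23 sites differ → p ≈ 0.521739, d = −0.75 ln(1 − 0.695652) = 0.892188 ≈ 0.8922.
seq2–seq3: 7/23 sites differ → p ≈ 0.304348, d = −0.75 ln(1 − 0.405797) = 0.390401 ≈ 0.3904.

d(seq1,seq2) = 0.5532, d(seq1,seq3) = 0.8922, d(seq2,seq3) = 0.3904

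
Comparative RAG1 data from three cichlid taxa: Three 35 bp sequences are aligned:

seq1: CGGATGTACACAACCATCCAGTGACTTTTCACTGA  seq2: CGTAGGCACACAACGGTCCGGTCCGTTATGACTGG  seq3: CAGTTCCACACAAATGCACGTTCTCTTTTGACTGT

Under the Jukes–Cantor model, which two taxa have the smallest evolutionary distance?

seq1–seq2: 12/35 differ, p = 0.343, d = 0.458.
seq1–seq3: 15/35 differ, p = 0.429, d = 0.635.
seq2–seq3: 14/35 differ, p = 0.400, d = 0.572.
The smallest distance is between seq1 and seq2.

seq1 and seq2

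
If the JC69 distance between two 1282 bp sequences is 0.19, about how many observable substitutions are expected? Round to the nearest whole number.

Invert JC69: p = (3/4)(1 − e^(−4d/3)) = 0.75 × (1 − e^(-0.253333)) = 0.75 × (1 − 0.776209) = 0.167843.
Expected differing sites = pL ≈ 0.167843 × 1282 = 215.174726 ≈ 215.

215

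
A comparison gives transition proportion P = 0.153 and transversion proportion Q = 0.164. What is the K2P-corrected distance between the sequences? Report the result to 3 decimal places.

0.417

Under the Kimura two-parameter model, d = −½ ln(1 − 2P − Q) − ¼ ln(1 − 2Q).
1 − 2P − Q = 0.53, giving −½ ln(0.53) = 0.317439.
1 − 2Q = 0.672, giving −¼ ln(0.672) = 0.099374.
d = 0.317439 + 0.099374 = 0.416813.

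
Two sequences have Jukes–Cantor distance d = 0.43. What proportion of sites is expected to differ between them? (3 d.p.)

p = (3/4)(1 − e^(−4d/3)) = 0.75 × (1 − e^(-0.573333)) = 0.75 × (1 − 0.563644) = 0.327267.

0.327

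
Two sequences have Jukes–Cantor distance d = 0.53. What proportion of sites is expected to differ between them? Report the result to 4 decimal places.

p = (3/4)(1 − e^(−4d/3)) = 0.75 × (1 − e^(-0.706667)) = 0.75 × (1 − 0.493286) = 0.380036.

0.3800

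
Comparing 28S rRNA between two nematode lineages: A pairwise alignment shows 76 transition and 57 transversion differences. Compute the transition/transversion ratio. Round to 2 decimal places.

1.33

R = 76/57 = 1.333333… ≈ 1.33 (to 2 d.p.).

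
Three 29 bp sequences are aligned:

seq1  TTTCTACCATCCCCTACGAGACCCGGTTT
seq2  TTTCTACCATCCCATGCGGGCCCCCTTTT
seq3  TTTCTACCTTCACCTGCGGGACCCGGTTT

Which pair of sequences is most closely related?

seq1 and seq3

seq1–seq2: 6/29 differ, p = 0.207, d = 0.242.
seq1–seq3: 4/29 differ, p = 0.138, d = 0.152.
seq2–seq3: 6/29 differ, p = 0.207, d = 0.242.
The smallest distance is between seq1 and seq3.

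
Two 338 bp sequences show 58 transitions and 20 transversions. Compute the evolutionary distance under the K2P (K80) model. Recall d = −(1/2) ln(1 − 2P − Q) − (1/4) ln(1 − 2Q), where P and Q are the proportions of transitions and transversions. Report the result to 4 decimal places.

P = 58/338 ≈ 0.171598 and Q = 20/338 ≈ 0.059172.
Under the Kimura two-parameter model, d = −½ ln(1 − 2P − Q) − ¼ ln(1 − 2Q).
1 − 2P − Q = 0.597632, giving −½ ln(0.597632) = 0.257390.
1 − 2Q = 0.881656, giving −¼ ln(0.881656) = 0.031488.
d = 0.257390 + 0.031488 = 0.288878.

0.2889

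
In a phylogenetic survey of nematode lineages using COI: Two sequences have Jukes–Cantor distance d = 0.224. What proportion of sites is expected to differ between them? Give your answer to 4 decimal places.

p = (3/4)(1 − e^(−4d/3)) = 0.75 × (1 − e^(-0.298667)) = 0.75 × (1 − 0.741806) = 0.193646.

0.1936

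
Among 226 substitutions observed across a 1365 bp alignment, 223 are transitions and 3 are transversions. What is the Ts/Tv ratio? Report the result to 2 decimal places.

R = 223/3 = 74.333333… ≈ 74.33 (to 2 d.p.).

74.33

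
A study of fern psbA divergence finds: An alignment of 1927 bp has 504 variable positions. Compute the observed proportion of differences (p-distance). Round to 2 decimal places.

p = 504/1927 = 0.261546… ≈ 0.26 (to 2 d.p.).

0.26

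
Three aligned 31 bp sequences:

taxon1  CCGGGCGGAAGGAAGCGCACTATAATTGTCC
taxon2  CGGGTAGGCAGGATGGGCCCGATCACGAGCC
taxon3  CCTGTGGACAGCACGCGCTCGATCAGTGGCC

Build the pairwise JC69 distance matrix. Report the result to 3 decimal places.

d(taxon1,taxon2) = 0.614, d(taxon1,taxon3) = 0.544, d(taxon2,taxon3) = 0.481

taxon1–taxon2: 13/31 sites differ → p ≈ 0.419355, d = −0.75 ln(1 − 0.55914) = 0.614271 ≈ 0.614.
taxon1–taxon3: 12/31 sites differ → p ≈ 0.387097, d = −0.75 ln(1 − 0.516129) = 0.544453 ≈ 0.544.
taxon2–taxon3: 11/31 sites differ → p ≈ 0.354839, d = −0.75 ln(1 − 0.473119) = 0.480585 ≈ 0.481.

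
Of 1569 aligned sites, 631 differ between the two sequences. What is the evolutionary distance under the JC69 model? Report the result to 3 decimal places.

p = 631/1569 ≈ 0.402167.
d = −(3/4) ln(1 − 4p/3) = −0.75 ln(1 − 0.536223) = −0.75 ln(0.463777)
  = −0.75 × (-0.768351) = 0.576263 substitutions/site.

0.576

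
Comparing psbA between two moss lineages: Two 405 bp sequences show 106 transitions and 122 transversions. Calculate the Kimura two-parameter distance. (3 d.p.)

1.101

P = 106/405 ≈ 0.261728 and Q = 122/405 ≈ 0.301235.
Under the Kimura two-parameter model, d = −½ ln(1 − 2P − Q) − ¼ ln(1 − 2Q).
1 − 2P − Q = 0.175309, giving −½ ln(0.175309) = 0.870603.
1 − 2Q = 0.39753, giving −¼ ln(0.39753) = 0.230621.
d = 0.870603 + 0.230621 = 1.101224.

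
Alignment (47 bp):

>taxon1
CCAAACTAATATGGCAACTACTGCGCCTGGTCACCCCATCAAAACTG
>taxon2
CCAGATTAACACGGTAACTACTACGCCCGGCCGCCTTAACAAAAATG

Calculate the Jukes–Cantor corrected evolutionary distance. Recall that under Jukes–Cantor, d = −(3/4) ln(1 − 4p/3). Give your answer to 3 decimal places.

0.345

The sequences differ at 13 of 47 sites, so p = 13/47 ≈ 0.276596.
d = −(3/4) ln(1 − 4p/3) = −0.75 ln(1 − 0.368795) = −0.75 ln(0.631205)
  = −0.75 × (-0.460125) = 0.345094 substitutions/site.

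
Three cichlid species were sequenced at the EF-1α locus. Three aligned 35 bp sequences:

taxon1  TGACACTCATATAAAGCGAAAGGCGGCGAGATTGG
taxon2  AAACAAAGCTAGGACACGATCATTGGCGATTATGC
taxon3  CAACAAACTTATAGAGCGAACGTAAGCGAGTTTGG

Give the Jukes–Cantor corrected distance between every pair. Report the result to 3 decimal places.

taxon1–taxon2: 19/35 sites differ → p ≈ 0.542857, d = −0.75 ln(1 − 0.723809) = 0.964997 ≈ 0.965.
taxon1–taxon3: 11/35 sites differ → p ≈ 0.314286, d = −0.75 ln(1 − 0.419048) = 0.407315 ≈ 0.407.
taxon2–taxon3: 15/35 sites differ → p ≈ 0.428571, d = −0.75 ln(1 − 0.571428) = 0.635472 ≈ 0.635.

d(taxon1,taxon2) = 0.965, d(taxon1,taxon3) = 0.407, d(taxon2,taxon3) = 0.635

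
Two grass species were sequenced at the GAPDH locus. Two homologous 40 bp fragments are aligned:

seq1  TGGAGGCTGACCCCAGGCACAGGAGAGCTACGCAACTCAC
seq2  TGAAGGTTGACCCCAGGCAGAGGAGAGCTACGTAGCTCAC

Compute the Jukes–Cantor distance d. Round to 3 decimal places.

The sequences differ at 5 of 40 sites (3, 7, 20, 33, 35), so p = 5/40 = 0.125.
d = −(3/4) ln(1 − 4p/3) = −0.75 ln(1 − 0.166667) = −0.75 ln(0.833333)
  = −0.75 × (-0.182322) = 0.136742 substitutions/site.

0.137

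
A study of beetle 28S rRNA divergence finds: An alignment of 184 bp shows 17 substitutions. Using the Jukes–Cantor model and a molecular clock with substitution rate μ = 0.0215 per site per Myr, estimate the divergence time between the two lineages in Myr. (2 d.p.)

p = 17/184 ≈ 0.092391.
d = −(3/4) ln(1 − 4p/3) = −0.75 ln(1 − 0.123188) = −0.75 ln(0.876812)
  = −0.75 × (-0.131463) = 0.098597 substitutions/site.
Under a molecular clock d = 2μt, so t = d/(2μ) = 0.098597 / (2 × 0.0215) = 2.29 Myr.

2.29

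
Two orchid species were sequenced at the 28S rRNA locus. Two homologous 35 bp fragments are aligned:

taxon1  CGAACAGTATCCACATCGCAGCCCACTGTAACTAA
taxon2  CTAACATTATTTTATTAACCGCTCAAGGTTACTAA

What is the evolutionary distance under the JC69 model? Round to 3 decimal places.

The sequences differ at 14 of 35 sites, so p = 14/35 = 0.4.
d = −(3/4) ln(1 − 4p/3) = −0.75 ln(1 − 0.533333) = −0.75 ln(0.466667)
  = −0.75 × (-0.762139) = 0.571604 substitutions/site.

0.572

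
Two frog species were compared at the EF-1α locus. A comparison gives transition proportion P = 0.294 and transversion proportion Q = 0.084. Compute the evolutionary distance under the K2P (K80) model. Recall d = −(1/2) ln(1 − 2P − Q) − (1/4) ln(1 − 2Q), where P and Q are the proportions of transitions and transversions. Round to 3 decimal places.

0.603

Under the Kimura two-parameter model, d = −½ ln(1 − 2P − Q) − ¼ ln(1 − 2Q).
1 − 2P − Q = 0.328, giving −½ ln(0.328) = 0.557371.
1 − 2Q = 0.832, giving −¼ ln(0.832) = 0.045981.
d = 0.557371 + 0.045981 = 0.603352.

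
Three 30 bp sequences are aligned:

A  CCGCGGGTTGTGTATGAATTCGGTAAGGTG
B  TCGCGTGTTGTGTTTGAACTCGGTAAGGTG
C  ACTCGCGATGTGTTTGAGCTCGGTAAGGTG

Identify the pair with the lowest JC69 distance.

A–B: 4/30 differ, p = 0.133, d = 0.147.
A–C: 7/30 differ, p = 0.233, d = 0.280.
B–C: 5/30 differ, p = 0.167, d = 0.188.
The smallest distance is between A and B.

A and B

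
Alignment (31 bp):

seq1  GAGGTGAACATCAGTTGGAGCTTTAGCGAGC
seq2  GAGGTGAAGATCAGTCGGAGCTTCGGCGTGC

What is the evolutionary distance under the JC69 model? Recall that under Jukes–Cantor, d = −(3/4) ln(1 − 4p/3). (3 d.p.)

The sequences differ at 5 of 31 sites (9, 16, 24, 25, 29), so p = 5/31 ≈ 0.16129.
d = −(3/4) ln(1 − 4p/3) = −0.75 ln(1 − 0.215053) = −0.75 ln(0.784947)
  = −0.75 × (-0.242139) = 0.181604 substitutions/site.

0.182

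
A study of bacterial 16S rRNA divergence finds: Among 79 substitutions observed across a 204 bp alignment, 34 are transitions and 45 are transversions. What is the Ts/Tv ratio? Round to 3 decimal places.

R = 34/45 = 0.755555… ≈ 0.756 (to 3 d.p.).

0.756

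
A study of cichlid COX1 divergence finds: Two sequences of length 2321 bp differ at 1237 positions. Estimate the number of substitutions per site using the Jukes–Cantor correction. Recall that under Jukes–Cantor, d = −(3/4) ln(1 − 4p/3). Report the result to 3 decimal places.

0.930

p = 1237/2321 ≈ 0.53296.
d = −(3/4) ln(1 − 4p/3) = −0.75 ln(1 − 0.710613) = −0.75 ln(0.289387)
  = −0.75 × (-1.239990) = 0.929993 substitutions/site.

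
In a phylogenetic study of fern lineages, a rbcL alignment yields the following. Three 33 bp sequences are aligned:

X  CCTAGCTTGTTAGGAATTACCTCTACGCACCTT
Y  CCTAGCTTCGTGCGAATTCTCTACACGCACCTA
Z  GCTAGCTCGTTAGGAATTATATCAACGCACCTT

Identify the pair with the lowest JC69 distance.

X and Z

X–Y: 9/33 differ, p = 0.273, d = 0.339.
X–Z: 5/33 differ, p = 0.152, d = 0.169.
Y–Z: 11/33 differ, p = 0.333, d = 0.441.
The smallest distance is between X and Z.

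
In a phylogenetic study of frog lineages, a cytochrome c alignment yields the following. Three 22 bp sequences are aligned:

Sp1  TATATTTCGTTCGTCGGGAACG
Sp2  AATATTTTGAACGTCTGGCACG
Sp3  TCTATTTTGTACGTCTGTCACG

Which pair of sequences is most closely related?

Sp2 and Sp3

Sp1–Sp2: 6/22 differ, p = 0.273, d = 0.339.
Sp1–Sp3: 6/22 differ, p = 0.273, d = 0.339.
Sp2–Sp3: 4/22 differ, p = 0.182, d = 0.208.
The smallest distance is between Sp2 and Sp3.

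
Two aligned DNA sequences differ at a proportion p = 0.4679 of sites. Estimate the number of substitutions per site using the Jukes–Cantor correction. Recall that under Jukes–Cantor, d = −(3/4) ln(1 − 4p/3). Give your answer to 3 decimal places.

d = −(3/4) ln(1 − 4p/3) = −0.75 ln(1 − 0.623867) = −0.75 ln(0.376133)
  = −0.75 × (-0.977812) = 0.733359 substitutions/site.

0.733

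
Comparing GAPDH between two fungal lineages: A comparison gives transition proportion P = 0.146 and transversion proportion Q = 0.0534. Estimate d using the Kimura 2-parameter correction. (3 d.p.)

Under the Kimura two-parameter model, d = −½ ln(1 − 2P − Q) − ¼ ln(1 − 2Q).
1 − 2P − Q = 0.6546, giving −½ ln(0.6546) = 0.211865.
1 − 2Q = 0.8932, giving −¼ ln(0.8932) = 0.028236.
d = 0.211865 + 0.028236 = 0.240101.

0.240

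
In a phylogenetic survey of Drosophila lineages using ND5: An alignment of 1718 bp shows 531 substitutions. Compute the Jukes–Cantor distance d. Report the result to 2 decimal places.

p = 531/1718 ≈ 0.30908.
d = −(3/4) ln(1 − 4p/3) = −0.75 ln(1 − 0.412107) = −0.75 ln(0.587893)
  = −0.75 × (-0.531210) = 0.398408 substitutions/site.

0.40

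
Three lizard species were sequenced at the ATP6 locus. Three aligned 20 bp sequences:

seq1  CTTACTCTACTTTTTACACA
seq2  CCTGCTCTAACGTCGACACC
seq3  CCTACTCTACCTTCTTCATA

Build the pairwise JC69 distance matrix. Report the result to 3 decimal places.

seq1–seq2: 8/20 sites differ → p = 0.4, d = −0.75 ln(1 − 0.533333) = 0.571605 ≈ 0.572.
seq1–seq3: 5/20 sites differ → p = 0.25, d = −0.75 ln(1 − 0.333333) = 0.304098 ≈ 0.304.
seq2–seq3: 7/20 sites differ → p = 0.35, d = −0.75 ln(1 − 0.466667) = 0.471457 ≈ 0.471.

d(seq1,seq2) = 0.572, d(seq1,seq3) = 0.304, d(seq2,seq3) = 0.471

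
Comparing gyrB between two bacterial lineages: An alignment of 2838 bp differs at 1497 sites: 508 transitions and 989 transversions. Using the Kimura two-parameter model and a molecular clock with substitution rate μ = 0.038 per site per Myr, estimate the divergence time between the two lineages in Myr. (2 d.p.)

11.99

P = 508/2838 ≈ 0.178999 and Q = 989/2838 ≈ 0.348485.
Under the Kimura two-parameter model, d = −½ ln(1 − 2P − Q) − ¼ ln(1 − 2Q).
1 − 2P − Q = 0.293517, giving −½ ln(0.293517) = 0.612910.
1 − 2Q = 0.30303, giving −¼ ln(0.30303) = 0.298481.
d = 0.612910 + 0.298481 = 0.911391.
Under a molecular clock d = 2μt, so t = d/(2μ) = 0.911391 / (2 × 0.038) = 11.99 Myr.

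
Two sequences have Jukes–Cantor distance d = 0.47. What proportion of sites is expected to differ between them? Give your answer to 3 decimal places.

p = (3/4)(1 − e^(−4d/3)) = 0.75 × (1 − e^(-0.626667)) = 0.75 × (1 − 0.534370) = 0.349223.

0.349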